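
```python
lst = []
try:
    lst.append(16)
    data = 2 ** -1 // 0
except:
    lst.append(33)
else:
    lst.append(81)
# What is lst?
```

Step-by-step execution trace:
1. try: `lst.append(16)` → lst = [16].
2. `data = 2 ** -1 // 0` raises ZeroDivisionError.
3. bare `except` matches → `lst.append(33)` → lst = [16, 33].
4. `else` is skipped (an exception was raised).
Result: [16, 33]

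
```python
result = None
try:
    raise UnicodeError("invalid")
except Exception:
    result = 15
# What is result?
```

Step-by-step execution trace:
1. `raise UnicodeError(...)` raises UnicodeError.
2. `except Exception` matches (UnicodeError is a subclass of Exception) → result = 15.
Result: 15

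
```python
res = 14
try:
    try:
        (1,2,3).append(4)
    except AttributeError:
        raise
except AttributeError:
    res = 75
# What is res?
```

Step-by-step execution trace:
1. Inner try: `(1,2,3).append(4)` raises AttributeError.
2. Inner `except AttributeError` matches; bare `raise` re-raises the same AttributeError.
3. Outer `except AttributeError` matches → res = 75.
Result: 75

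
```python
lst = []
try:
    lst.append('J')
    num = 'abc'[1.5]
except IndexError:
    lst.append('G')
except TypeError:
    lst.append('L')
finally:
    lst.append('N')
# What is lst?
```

Step-by-step execution trace:
1. try: `lst.append('J')` → lst = ['J'].
2. `num = 'abc'[1.5]` raises TypeError.
3. `except IndexError` does not match TypeError; skipped.
4. `except TypeError` matches → `lst.append('L')` → lst = ['J', 'L'].
5. finally always runs: `lst.append('N')` → lst = ['J', 'L', 'N'].
Result: ['J', 'L', 'N']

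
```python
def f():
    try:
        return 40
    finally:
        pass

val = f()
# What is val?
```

Step-by-step execution trace:
1. `f()` enters try: `return 40` sets pending return value 40.
2. Before returning, `finally: pass` runs (no effect).
3. f() returns 40 → val = 40.
Result: 40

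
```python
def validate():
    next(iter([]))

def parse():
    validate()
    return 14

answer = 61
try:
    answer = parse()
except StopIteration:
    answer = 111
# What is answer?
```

Step-by-step execution trace:
1. answer starts at 61.
2. try: `parse()` calls `validate()`.
3. `validate()` evaluates `next(iter([]))`, which raises StopIteration; it propagates through parse (uncaught).
4. `return 14` in parse is not reached; the assignment to answer does not complete.
5. `except StopIteration` matches → answer = 111.
Result: 111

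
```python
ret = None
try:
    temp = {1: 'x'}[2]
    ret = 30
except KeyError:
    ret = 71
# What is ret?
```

Step-by-step execution trace:
1. `temp = {1: 'x'}[2]` raises KeyError.
2. `ret = 30` is not reached.
3. `except KeyError` matches → ret = 71.
Result: 71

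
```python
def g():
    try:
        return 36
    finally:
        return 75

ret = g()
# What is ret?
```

Step-by-step execution trace:
1. `g()` enters try: `return 36` sets pending return value 36.
2. Before returning, `finally: return 75` runs and overrides the pending return.
3. g() returns 75 → ret = 75.
Result: 75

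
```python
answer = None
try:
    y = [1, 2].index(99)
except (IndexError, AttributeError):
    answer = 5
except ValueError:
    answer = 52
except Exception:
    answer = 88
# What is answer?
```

Step-by-step execution trace:
1. `y = [1, 2].index(99)` raises ValueError.
2. `except (IndexError, AttributeError)` does not match ValueError; skipped.
3. `except ValueError` matches (exact type match) → answer = 52.
4. `except Exception` is not reached.
Result: 52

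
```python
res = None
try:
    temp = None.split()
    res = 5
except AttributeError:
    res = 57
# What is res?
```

Step-by-step execution trace:
1. `temp = None.split()` raises AttributeError.
2. `res = 5` is not reached.
3. `except AttributeError` matches → res = 57.
Result: 57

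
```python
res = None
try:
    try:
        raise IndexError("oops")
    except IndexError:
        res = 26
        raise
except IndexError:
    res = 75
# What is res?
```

Step-by-step execution trace:
1. Inner try: `raise IndexError("oops")` raises IndexError.
2. Inner `except IndexError` matches → res = 26.
3. bare `raise` re-raises the same IndexError.
4. Outer `except IndexError` matches → res = 75.
Result: 75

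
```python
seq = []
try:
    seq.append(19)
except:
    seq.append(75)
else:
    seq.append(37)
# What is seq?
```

Step-by-step execution trace:
1. try: `seq.append(19)` → seq = [19]. No exception raised.
2. `except` is skipped.
3. `else` runs (try completed without exception): `seq.append(37)` → seq = [19, 37].
Result: [19, 37]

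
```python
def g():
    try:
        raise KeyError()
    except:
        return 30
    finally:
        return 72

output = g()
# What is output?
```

Step-by-step execution trace:
1. `g()` enters try: `raise KeyError()` raises KeyError.
2. bare `except` matches → `return 30` sets pending return value 30.
3. Before returning, `finally: return 72` runs and overrides the pending return.
4. g() returns 72 → output = 72.
Result: 72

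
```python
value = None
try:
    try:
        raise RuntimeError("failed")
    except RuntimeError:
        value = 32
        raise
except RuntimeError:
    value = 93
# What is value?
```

Step-by-step execution trace:
1. Inner try: `raise RuntimeError("failed")` raises RuntimeError.
2. Inner `except RuntimeError` matches → value = 32.
3. bare `raise` re-raises the same RuntimeError.
4. Outer `except RuntimeError` matches → value = 93.
Result: 93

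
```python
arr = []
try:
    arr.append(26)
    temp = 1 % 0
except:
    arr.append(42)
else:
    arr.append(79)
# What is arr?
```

Step-by-step execution trace:
1. try: `arr.append(26)` → arr = [26].
2. `temp = 1 % 0` raises ZeroDivisionError.
3. bare `except` matches → `arr.append(42)` → arr = [26, 42].
4. `else` is skipped (an exception was raised).
Result: [26, 42]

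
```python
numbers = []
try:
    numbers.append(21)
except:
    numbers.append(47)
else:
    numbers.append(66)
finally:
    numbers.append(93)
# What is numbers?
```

Step-by-step execution trace:
1. try: `numbers.append(21)` → numbers = [21]. No exception raised.
2. `except` is skipped.
3. `else` runs: `numbers.append(66)` → numbers = [21, 66].
4. `finally` always runs: `numbers.append(93)` → numbers = [21, 66, 93].
Result: [21, 66, 93]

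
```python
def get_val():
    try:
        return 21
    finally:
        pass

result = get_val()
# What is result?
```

Step-by-step execution trace:
1. `get_val()` enters try: `return 21` sets pending return value 21.
2. Before returning, `finally: pass` runs (no effect).
3. get_val() returns 21 → result = 21.
Result: 21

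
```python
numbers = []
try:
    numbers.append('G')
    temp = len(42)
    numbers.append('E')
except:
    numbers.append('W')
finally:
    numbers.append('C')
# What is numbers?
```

Step-by-step execution trace:
1. try: `numbers.append('G')` → numbers = ['G'].
2. `temp = len(42)` raises TypeError; `numbers.append('E')` is not reached.
3. bare `except` matches → `numbers.append('W')` → numbers = ['G', 'W'].
4. finally always runs: `numbers.append('C')` → numbers = ['G', 'W', 'C'].
Result: ['G', 'W', 'C']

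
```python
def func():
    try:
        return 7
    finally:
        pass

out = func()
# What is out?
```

Step-by-step execution trace:
1. `func()` enters try: `return 7` sets pending return value 7.
2. Before returning, `finally: pass` runs (no effect).
3. func() returns 7 → out = 7.
Result: 7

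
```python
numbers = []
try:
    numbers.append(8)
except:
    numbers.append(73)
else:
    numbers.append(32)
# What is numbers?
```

Step-by-step execution trace:
1. try: `numbers.append(8)` → numbers = [8]. No exception raised.
2. `except` is skipped.
3. `else` runs (try completed without exception): `numbers.append(32)` → numbers = [8, 32].
Result: [8, 32]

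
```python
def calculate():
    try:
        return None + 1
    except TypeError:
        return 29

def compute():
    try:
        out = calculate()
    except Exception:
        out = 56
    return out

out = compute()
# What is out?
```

Step-by-step execution trace:
1. `compute()` calls `calculate()`.
2. In calculate: `None + 1` raises TypeError; `except TypeError` catches it → returns 29.
3. In compute: `out = calculate()` → out = 29. No exception reaches compute.
4. `except Exception` is skipped; compute returns 29.
5. out = 29.
Result: 29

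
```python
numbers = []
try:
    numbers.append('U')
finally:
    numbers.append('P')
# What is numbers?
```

Step-by-step execution trace:
1. try: `numbers.append('U')` → numbers = ['U'].
2. The try body completes without raising.
3. finally always runs: `numbers.append('P')` → numbers = ['U', 'P'].
Result: ['U', 'P']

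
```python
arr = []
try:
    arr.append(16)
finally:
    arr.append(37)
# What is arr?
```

Step-by-step execution trace:
1. try: `arr.append(16)` → arr = [16].
2. The try body completes without raising.
3. finally always runs: `arr.append(37)` → arr = [16, 37].
Result: [16, 37]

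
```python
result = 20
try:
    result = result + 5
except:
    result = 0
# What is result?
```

Step-by-step execution trace:
1. result starts at 20.
2. try: `result = result + 5` → result = 25. No exception raised.
3. `except` is skipped.
Result: 25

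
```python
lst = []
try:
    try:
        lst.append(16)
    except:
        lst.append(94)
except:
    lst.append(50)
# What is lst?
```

Step-by-step execution trace:
1. Inner try: `lst.append(16)` → lst = [16]. No exception raised.
2. Inner `except` is skipped.
3. Inner try completes normally; outer `except` is skipped.
Result: [16]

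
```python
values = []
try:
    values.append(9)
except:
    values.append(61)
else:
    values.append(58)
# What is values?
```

Step-by-step execution trace:
1. try: `values.append(9)` → values = [9]. No exception raised.
2. `except` is skipped.
3. `else` runs (try completed without exception): `values.append(58)` → values = [9, 58].
Result: [9, 58]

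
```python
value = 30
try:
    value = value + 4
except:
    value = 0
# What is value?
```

Step-by-step execution trace:
1. value starts at 30.
2. try: `value = value + 4` → value = 34. No exception raised.
3. `except` is skipped.
Result: 34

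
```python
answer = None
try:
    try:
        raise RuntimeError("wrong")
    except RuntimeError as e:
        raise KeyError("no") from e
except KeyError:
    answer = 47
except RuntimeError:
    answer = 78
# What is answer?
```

Step-by-step execution trace:
1. Inner try raises RuntimeError; inner `except RuntimeError as e` catches it.
2. `raise KeyError(...) from e` raises KeyError (RuntimeError is attached as __cause__, but only KeyError is active).
3. Outer `except KeyError` matches → answer = 47.
4. `except RuntimeError` is not reached.
Result: 47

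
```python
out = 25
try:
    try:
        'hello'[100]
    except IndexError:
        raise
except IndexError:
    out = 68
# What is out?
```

Step-by-step execution trace:
1. Inner try: `'hello'[100]` raises IndexError.
2. Inner `except IndexError` matches; bare `raise` re-raises the same IndexError.
3. Outer `except IndexError` matches → out = 68.
Result: 68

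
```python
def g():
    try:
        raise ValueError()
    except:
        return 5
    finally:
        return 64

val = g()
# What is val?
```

Step-by-step execution trace:
1. `g()` enters try: `raise ValueError()` raises ValueError.
2. bare `except` matches → `return 5` sets pending return value 5.
3. Before returning, `finally: return 64` runs and overrides the pending return.
4. g() returns 64 → val = 64.
Result: 64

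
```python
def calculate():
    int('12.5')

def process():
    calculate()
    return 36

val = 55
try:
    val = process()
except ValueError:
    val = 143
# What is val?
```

Step-by-step execution trace:
1. val starts at 55.
2. try: `process()` calls `calculate()`.
3. `calculate()` evaluates `int('12.5')`, which raises ValueError; it propagates through process (uncaught).
4. `return 36` in process is not reached; the assignment to val does not complete.
5. `except ValueError` matches → val = 143.
Result: 143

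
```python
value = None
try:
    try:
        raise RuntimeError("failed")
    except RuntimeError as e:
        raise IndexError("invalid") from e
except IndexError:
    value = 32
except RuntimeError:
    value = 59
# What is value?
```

Step-by-step execution trace:
1. Inner try raises RuntimeError; inner `except RuntimeError as e` catches it.
2. `raise IndexError(...) from e` raises IndexError (RuntimeError is attached as __cause__, but only IndexError is active).
3. Outer `except IndexError` matches → value = 32.
4. `except RuntimeError` is not reached.
Result: 32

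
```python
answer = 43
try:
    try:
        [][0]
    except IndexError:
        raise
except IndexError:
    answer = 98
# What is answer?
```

Step-by-step execution trace:
1. Inner try: `[][0]` raises IndexError.
2. Inner `except IndexError` matches; bare `raise` re-raises the same IndexError.
3. Outer `except IndexError` matches → answer = 98.
Result: 98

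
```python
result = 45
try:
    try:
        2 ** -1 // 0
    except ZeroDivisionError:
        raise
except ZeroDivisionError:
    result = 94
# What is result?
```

Step-by-step execution trace:
1. Inner try: `2 ** -1 // 0` raises ZeroDivisionError.
2. Inner `except ZeroDivisionError` matches; bare `raise` re-raises the same ZeroDivisionError.
3. Outer `except ZeroDivisionError` matches → result = 94.
Result: 94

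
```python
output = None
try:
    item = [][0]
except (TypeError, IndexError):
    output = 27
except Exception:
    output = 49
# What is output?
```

Step-by-step execution trace:
1. `item = [][0]` raises IndexError.
2. `except (TypeError, IndexError)` matches (IndexError is in the tuple) → output = 27.
3. `except Exception` is not reached.
Result: 27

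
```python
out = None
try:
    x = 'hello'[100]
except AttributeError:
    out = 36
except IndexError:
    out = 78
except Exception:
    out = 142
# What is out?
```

Step-by-step execution trace:
1. `x = 'hello'[100]` raises IndexError.
2. `except AttributeError` does not match IndexError; skipped.
3. `except IndexError` matches → out = 78.
4. Remaining except clauses are skipped.
Result: 78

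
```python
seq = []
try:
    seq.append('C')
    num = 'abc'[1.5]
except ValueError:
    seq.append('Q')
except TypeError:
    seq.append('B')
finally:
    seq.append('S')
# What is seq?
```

Step-by-step execution trace:
1. try: `seq.append('C')` → seq = ['C'].
2. `num = 'abc'[1.5]` raises TypeError.
3. `except ValueError` does not match TypeError; skipped.
4. `except TypeError` matches → `seq.append('B')` → seq = ['C', 'B'].
5. finally always runs: `seq.append('S')` → seq = ['C', 'B', 'S'].
Result: ['C', 'B', 'S']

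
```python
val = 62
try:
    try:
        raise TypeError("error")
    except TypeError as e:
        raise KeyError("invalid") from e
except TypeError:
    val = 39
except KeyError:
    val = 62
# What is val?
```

Step-by-step execution trace:
1. Inner try raises TypeError; inner `except TypeError as e` catches it.
2. `raise KeyError(...) from e` raises KeyError (TypeError is attached as __cause__, but only KeyError is active).
3. Outer `except TypeError` does not match KeyError; skipped.
4. Outer `except KeyError` matches → val = 62.
Result: 62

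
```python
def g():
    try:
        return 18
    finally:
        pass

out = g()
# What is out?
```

Step-by-step execution trace:
1. `g()` enters try: `return 18` sets pending return value 18.
2. Before returning, `finally: pass` runs (no effect).
3. g() returns 18 → out = 18.
Result: 18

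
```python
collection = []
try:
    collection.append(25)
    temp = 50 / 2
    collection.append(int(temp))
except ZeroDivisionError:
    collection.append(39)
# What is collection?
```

Step-by-step execution trace:
1. try: `collection.append(25)` → collection = [25].
2. `temp = 50 / 2` → temp = 25.0. No exception raised.
3. `collection.append(int(temp))` → collection = [25, 25].
4. `except ZeroDivisionError` is skipped (no exception was raised).
Result: [25, 25]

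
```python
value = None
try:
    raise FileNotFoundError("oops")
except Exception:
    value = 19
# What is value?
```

Step-by-step execution trace:
1. `raise FileNotFoundError(...)` raises FileNotFoundError.
2. `except Exception` matches (FileNotFoundError is a subclass of Exception) → value = 19.
Result: 19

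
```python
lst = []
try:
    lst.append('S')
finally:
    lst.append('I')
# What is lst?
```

Step-by-step execution trace:
1. try: `lst.append('S')` → lst = ['S'].
2. The try body completes without raising.
3. finally always runs: `lst.append('I')` → lst = ['S', 'I'].
Result: ['S', 'I']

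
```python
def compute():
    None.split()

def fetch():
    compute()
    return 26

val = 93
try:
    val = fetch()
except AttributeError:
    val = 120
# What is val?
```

Step-by-step execution trace:
1. val starts at 93.
2. try: `fetch()` calls `compute()`.
3. `compute()` evaluates `None.split()`, which raises AttributeError; it propagates through fetch (uncaught).
4. `return 26` in fetch is not reached; the assignment to val does not complete.
5. `except AttributeError` matches → val = 120.
Result: 120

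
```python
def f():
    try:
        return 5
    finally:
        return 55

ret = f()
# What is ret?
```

Step-by-step execution trace:
1. `f()` enters try: `return 5` sets pending return value 5.
2. Before returning, `finally: return 55` runs and overrides the pending return.
3. f() returns 55 → ret = 55.
Result: 55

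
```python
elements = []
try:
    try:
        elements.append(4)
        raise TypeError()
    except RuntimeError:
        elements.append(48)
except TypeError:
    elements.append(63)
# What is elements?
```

Step-by-step execution trace:
1. Inner try: `elements.append(4)` → elements = [4].
2. `raise TypeError()` raises TypeError.
3. Inner `except RuntimeError` does not match TypeError; exception propagates to outer try.
4. Outer `except TypeError` matches → `elements.append(63)` → elements = [4, 63].
Result: [4, 63]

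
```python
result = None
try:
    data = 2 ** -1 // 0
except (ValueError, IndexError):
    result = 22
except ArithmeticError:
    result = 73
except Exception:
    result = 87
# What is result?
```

Step-by-step execution trace:
1. `data = 2 ** -1 // 0` raises ZeroDivisionError.
2. `except (ValueError, IndexError)` does not match ZeroDivisionError; skipped.
3. `except ArithmeticError` matches (ZeroDivisionError is a subclass of ArithmeticError) → result = 73.
4. `except Exception` is not reached.
Result: 73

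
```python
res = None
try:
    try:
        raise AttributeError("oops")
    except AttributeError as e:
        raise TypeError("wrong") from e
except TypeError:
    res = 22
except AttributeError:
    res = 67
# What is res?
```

Step-by-step execution trace:
1. Inner try raises AttributeError; inner `except AttributeError as e` catches it.
2. `raise TypeError(...) from e` raises TypeError (AttributeError is attached as __cause__, but only TypeError is active).
3. Outer `except TypeError` matches → res = 22.
4. `except AttributeError` is not reached.
Result: 22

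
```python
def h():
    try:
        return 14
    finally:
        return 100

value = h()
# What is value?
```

Step-by-step execution trace:
1. `h()` enters try: `return 14` sets pending return value 14.
2. Before returning, `finally: return 100` runs and overrides the pending return.
3. h() returns 100 → value = 100.
Result: 100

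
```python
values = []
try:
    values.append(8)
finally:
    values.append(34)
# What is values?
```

Step-by-step execution trace:
1. try: `values.append(8)` → values = [8].
2. The try body completes without raising.
3. finally always runs: `values.append(34)` → values = [8, 34].
Result: [8, 34]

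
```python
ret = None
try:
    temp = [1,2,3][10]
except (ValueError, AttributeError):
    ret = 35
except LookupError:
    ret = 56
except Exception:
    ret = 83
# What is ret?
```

Step-by-step execution trace:
1. `temp = [1,2,3][10]` raises IndexError.
2. `except (ValueError, AttributeError)` does not match IndexError; skipped.
3. `except LookupError` matches (IndexError is a subclass of LookupError) → ret = 56.
4. `except Exception` is not reached.
Result: 56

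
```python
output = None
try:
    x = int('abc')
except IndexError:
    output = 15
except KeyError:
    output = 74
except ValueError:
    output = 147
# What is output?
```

Step-by-step execution trace:
1. `x = int('abc')` raises ValueError.
2. `except IndexError` does not match ValueError; skipped.
3. `except KeyError` does not match ValueError; skipped.
4. `except ValueError` matches → output = 147.
Result: 147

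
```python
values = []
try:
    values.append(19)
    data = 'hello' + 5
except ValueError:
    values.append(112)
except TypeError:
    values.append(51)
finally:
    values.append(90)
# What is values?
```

Step-by-step execution trace:
1. try: `values.append(19)` → values = [19].
2. `data = 'hello' + 5` raises TypeError.
3. `except ValueError` does not match TypeError; skipped.
4. `except TypeError` matches → `values.append(51)` → values = [19, 51].
5. finally always runs: `values.append(90)` → values = [19, 51, 90].
Result: [19, 51, 90]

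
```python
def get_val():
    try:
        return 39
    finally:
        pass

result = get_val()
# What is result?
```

Step-by-step execution trace:
1. `get_val()` enters try: `return 39` sets pending return value 39.
2. Before returning, `finally: pass` runs (no effect).
3. get_val() returns 39 → result = 39.
Result: 39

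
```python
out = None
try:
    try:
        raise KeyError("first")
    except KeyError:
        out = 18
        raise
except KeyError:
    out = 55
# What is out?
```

Step-by-step execution trace:
1. Inner try: `raise KeyError("first")` raises KeyError.
2. Inner `except KeyError` matches → out = 18.
3. bare `raise` re-raises the same KeyError.
4. Outer `except KeyError` matches → out = 55.
Result: 55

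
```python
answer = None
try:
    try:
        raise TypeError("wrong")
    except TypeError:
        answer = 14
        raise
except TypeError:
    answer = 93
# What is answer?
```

Step-by-step execution trace:
1. Inner try: `raise TypeError("wrong")` raises TypeError.
2. Inner `except TypeError` matches → answer = 14.
3. bare `raise` re-raises the same TypeError.
4. Outer `except TypeError` matches → answer = 93.
Result: 93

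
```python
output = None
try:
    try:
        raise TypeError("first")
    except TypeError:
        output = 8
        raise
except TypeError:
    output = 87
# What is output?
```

Step-by-step execution trace:
1. Inner try: `raise TypeError("first")` raises TypeError.
2. Inner `except TypeError` matches → output = 8.
3. bare `raise` re-raises the same TypeError.
4. Outer `except TypeError` matches → output = 87.
Result: 87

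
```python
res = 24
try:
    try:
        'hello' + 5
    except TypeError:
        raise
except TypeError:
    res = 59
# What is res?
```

Step-by-step execution trace:
1. Inner try: `'hello' + 5` raises TypeError.
2. Inner `except TypeError` matches; bare `raise` re-raises the same TypeError.
3. Outer `except TypeError` matches → res = 59.
Result: 59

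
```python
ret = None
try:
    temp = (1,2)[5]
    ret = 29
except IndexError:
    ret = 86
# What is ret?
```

Step-by-step execution trace:
1. `temp = (1,2)[5]` raises IndexError.
2. `ret = 29` is not reached.
3. `except IndexError` matches → ret = 86.
Result: 86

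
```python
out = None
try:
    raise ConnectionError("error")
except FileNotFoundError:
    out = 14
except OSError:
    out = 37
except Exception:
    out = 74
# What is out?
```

Step-by-step execution trace:
1. `raise ConnectionError(...)` raises ConnectionError.
2. `except FileNotFoundError` does not match (ConnectionError is not a subclass of FileNotFoundError); skipped.
3. `except OSError` matches (ConnectionError is a subclass of OSError) → out = 37.
4. `except Exception` is not reached.
Result: 37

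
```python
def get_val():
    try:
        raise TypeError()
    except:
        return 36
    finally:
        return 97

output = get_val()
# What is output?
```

Step-by-step execution trace:
1. `get_val()` enters try: `raise TypeError()` raises TypeError.
2. bare `except` matches → `return 36` sets pending return value 36.
3. Before returning, `finally: return 97` runs and overrides the pending return.
4. get_val() returns 97 → output = 97.
Result: 97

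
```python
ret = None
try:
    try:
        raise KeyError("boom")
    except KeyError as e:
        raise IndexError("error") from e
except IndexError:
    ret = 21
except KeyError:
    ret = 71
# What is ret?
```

Step-by-step execution trace:
1. Inner try raises KeyError; inner `except KeyError as e` catches it.
2. `raise IndexError(...) from e` raises IndexError (KeyError is attached as __cause__, but only IndexError is active).
3. Outer `except IndexError` matches → ret = 21.
4. `except KeyError` is not reached.
Result: 21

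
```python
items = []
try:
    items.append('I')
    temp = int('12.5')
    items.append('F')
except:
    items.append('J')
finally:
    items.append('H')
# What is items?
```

Step-by-step execution trace:
1. try: `items.append('I')` → items = ['I'].
2. `temp = int('12.5')` raises ValueError; `items.append('F')` is not reached.
3. bare `except` matches → `items.append('J')` → items = ['I', 'J'].
4. finally always runs: `items.append('H')` → items = ['I', 'J', 'H'].
Result: ['I', 'J', 'H']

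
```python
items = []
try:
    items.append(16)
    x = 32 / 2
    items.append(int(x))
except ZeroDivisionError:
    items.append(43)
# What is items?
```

Step-by-step execution trace:
1. try: `items.append(16)` → items = [16].
2. `x = 32 / 2` → x = 16.0. No exception raised.
3. `items.append(int(x))` → items = [16, 16].
4. `except ZeroDivisionError` is skipped (no exception was raised).
Result: [16, 16]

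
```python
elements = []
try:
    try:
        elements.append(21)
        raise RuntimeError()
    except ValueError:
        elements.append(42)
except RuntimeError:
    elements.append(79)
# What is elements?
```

Step-by-step execution trace:
1. Inner try: `elements.append(21)` → elements = [21].
2. `raise RuntimeError()` raises RuntimeError.
3. Inner `except ValueError` does not match RuntimeError; exception propagates to outer try.
4. Outer `except RuntimeError` matches → `elements.append(79)` → elements = [21, 79].
Result: [21, 79]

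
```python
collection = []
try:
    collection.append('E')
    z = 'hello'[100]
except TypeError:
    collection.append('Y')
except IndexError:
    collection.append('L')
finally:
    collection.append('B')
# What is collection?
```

Step-by-step execution trace:
1. try: `collection.append('E')` → collection = ['E'].
2. `z = 'hello'[100]` raises IndexError.
3. `except TypeError` does not match IndexError; skipped.
4. `except IndexError` matches → `collection.append('L')` → collection = ['E', 'L'].
5. finally always runs: `collection.append('B')` → collection = ['E', 'L', 'B'].
Result: ['E', 'L', 'B']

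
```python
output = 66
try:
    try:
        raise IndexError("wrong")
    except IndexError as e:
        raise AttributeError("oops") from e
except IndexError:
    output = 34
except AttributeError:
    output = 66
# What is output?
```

Step-by-step execution trace:
1. Inner try raises IndexError; inner `except IndexError as e` catches it.
2. `raise AttributeError(...) from e` raises AttributeError (IndexError is attached as __cause__, but only AttributeError is active).
3. Outer `except IndexError` does not match AttributeError; skipped.
4. Outer `except AttributeError` matches → output = 66.
Result: 66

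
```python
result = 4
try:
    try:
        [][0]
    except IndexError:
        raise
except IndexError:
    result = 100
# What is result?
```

Step-by-step execution trace:
1. Inner try: `[][0]` raises IndexError.
2. Inner `except IndexError` matches; bare `raise` re-raises the same IndexError.
3. Outer `except IndexError` matches → result = 100.
Result: 100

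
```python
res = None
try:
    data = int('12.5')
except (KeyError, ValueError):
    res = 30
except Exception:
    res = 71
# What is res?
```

Step-by-step execution trace:
1. `data = int('12.5')` raises ValueError.
2. `except (KeyError, ValueError)` matches (ValueError is in the tuple) → res = 30.
3. `except Exception` is not reached.
Result: 30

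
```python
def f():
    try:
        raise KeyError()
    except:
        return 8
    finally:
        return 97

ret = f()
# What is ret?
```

Step-by-step execution trace:
1. `f()` enters try: `raise KeyError()` raises KeyError.
2. bare `except` matches → `return 8` sets pending return value 8.
3. Before returning, `finally: return 97` runs and overrides the pending return.
4. f() returns 97 → ret = 97.
Result: 97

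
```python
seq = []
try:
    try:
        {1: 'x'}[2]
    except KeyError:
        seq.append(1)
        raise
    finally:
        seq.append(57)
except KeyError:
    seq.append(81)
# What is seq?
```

Step-by-step execution trace:
1. Inner try: `{1: 'x'}[2]` raises KeyError.
2. Inner `except KeyError` matches → `seq.append(1)` → seq = [1].
3. bare `raise` re-raises KeyError.
4. Inner `finally` runs during unwinding: `seq.append(57)` → seq = [1, 57].
5. Outer `except KeyError` matches → `seq.append(81)` → seq = [1, 57, 81].
Result: [1, 57, 81]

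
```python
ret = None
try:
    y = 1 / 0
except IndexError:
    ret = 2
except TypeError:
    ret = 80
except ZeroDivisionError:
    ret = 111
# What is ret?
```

Step-by-step execution trace:
1. `y = 1 / 0` raises ZeroDivisionError.
2. `except IndexError` does not match ZeroDivisionError; skipped.
3. `except TypeError` does not match ZeroDivisionError; skipped.
4. `except ZeroDivisionError` matches → ret = 111.
Result: 111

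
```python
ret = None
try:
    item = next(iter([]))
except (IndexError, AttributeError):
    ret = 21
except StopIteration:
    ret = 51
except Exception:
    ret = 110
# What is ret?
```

Step-by-step execution trace:
1. `item = next(iter([]))` raises StopIteration.
2. `except (IndexError, AttributeError)` does not match StopIteration; skipped.
3. `except StopIteration` matches (exact type match) → ret = 51.
4. `except Exception` is not reached.
Result: 51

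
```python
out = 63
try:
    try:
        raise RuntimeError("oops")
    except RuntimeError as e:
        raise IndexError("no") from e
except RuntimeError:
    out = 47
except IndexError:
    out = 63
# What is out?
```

Step-by-step execution trace:
1. Inner try raises RuntimeError; inner `except RuntimeError as e` catches it.
2. `raise IndexError(...) from e` raises IndexError (RuntimeError is attached as __cause__, but only IndexError is active).
3. Outer `except RuntimeError` does not match IndexError; skipped.
4. Outer `except IndexError` matches → out = 63.
Result: 63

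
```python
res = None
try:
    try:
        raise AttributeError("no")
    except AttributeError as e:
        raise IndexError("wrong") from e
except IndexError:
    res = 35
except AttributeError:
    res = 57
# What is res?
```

Step-by-step execution trace:
1. Inner try raises AttributeError; inner `except AttributeError as e` catches it.
2. `raise IndexError(...) from e` raises IndexError (AttributeError is attached as __cause__, but only IndexError is active).
3. Outer `except IndexError` matches → res = 35.
4. `except AttributeError` is not reached.
Result: 35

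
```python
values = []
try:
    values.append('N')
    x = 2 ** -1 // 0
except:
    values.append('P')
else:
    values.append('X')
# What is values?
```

Step-by-step execution trace:
1. try: `values.append('N')` → values = ['N'].
2. `x = 2 ** -1 // 0` raises ZeroDivisionError.
3. bare `except` matches → `values.append('P')` → values = ['N', 'P'].
4. `else` is skipped (an exception was raised).
Result: ['N', 'P']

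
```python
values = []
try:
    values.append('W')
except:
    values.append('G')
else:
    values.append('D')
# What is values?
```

Step-by-step execution trace:
1. try: `values.append('W')` → values = ['W']. No exception raised.
2. `except` is skipped.
3. `else` runs (try completed without exception): `values.append('D')` → values = ['W', 'D'].
Result: ['W', 'D']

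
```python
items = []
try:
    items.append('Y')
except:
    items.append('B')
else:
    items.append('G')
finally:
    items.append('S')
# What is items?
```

Step-by-step execution trace:
1. try: `items.append('Y')` → items = ['Y']. No exception raised.
2. `except` is skipped.
3. `else` runs: `items.append('G')` → items = ['Y', 'G'].
4. `finally` always runs: `items.append('S')` → items = ['Y', 'G', 'S'].
Result: ['Y', 'G', 'S']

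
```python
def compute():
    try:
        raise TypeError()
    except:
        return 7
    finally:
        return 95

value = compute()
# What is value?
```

Step-by-step execution trace:
1. `compute()` enters try: `raise TypeError()` raises TypeError.
2. bare `except` matches → `return 7` sets pending return value 7.
3. Before returning, `finally: return 95` runs and overrides the pending return.
4. compute() returns 95 → value = 95.
Result: 95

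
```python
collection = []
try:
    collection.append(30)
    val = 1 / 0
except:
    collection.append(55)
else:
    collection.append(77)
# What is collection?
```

Step-by-step execution trace:
1. try: `collection.append(30)` → collection = [30].
2. `val = 1 / 0` raises ZeroDivisionError.
3. bare `except` matches → `collection.append(55)` → collection = [30, 55].
4. `else` is skipped (an exception was raised).
Result: [30, 55]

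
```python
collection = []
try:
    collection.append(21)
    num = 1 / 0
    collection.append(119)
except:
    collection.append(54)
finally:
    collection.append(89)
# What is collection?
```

Step-by-step execution trace:
1. try: `collection.append(21)` → collection = [21].
2. `num = 1 / 0` raises ZeroDivisionError; `collection.append(119)` is not reached.
3. bare `except` matches → `collection.append(54)` → collection = [21, 54].
4. finally always runs: `collection.append(89)` → collection = [21, 54, 89].
Result: [21, 54, 89]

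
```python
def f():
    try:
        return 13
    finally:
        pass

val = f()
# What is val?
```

Step-by-step execution trace:
1. `f()` enters try: `return 13` sets pending return value 13.
2. Before returning, `finally: pass` runs (no effect).
3. f() returns 13 → val = 13.
Result: 13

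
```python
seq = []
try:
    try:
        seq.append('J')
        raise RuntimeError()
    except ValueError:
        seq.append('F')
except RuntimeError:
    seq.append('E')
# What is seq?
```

Step-by-step execution trace:
1. Inner try: `seq.append('J')` → seq = ['J'].
2. `raise RuntimeError()` raises RuntimeError.
3. Inner `except ValueError` does not match RuntimeError; exception propagates to outer try.
4. Outer `except RuntimeError` matches → `seq.append('E')` → seq = ['J', 'E'].
Result: ['J', 'E']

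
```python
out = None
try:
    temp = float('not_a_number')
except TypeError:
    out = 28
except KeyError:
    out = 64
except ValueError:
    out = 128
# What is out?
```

Step-by-step execution trace:
1. `temp = float('not_a_number')` raises ValueError.
2. `except TypeError` does not match ValueError; skipped.
3. `except KeyError` does not match ValueError; skipped.
4. `except ValueError` matches → out = 128.
Result: 128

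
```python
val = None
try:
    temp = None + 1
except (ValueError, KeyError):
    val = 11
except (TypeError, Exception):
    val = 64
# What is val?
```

Step-by-step execution trace:
1. `temp = None + 1` raises TypeError.
2. `except (ValueError, KeyError)` does not match TypeError; skipped.
3. `except (TypeError, Exception)` matches (TypeError is in the tuple) → val = 64.
Result: 64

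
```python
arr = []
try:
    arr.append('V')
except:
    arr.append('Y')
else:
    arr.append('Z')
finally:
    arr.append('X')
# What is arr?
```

Step-by-step execution trace:
1. try: `arr.append('V')` → arr = ['V']. No exception raised.
2. `except` is skipped.
3. `else` runs: `arr.append('Z')` → arr = ['V', 'Z'].
4. `finally` always runs: `arr.append('X')` → arr = ['V', 'Z', 'X'].
Result: ['V', 'Z', 'X']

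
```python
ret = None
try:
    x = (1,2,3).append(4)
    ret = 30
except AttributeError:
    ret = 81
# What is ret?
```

Step-by-step execution trace:
1. `x = (1,2,3).append(4)` raises AttributeError.
2. `ret = 30` is not reached.
3. `except AttributeError` matches → ret = 81.
Result: 81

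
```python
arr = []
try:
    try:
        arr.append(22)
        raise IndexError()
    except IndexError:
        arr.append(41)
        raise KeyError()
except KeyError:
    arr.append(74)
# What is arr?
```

Step-by-step execution trace:
1. Inner try: `arr.append(22)` → arr = [22].
2. `raise IndexError()` raises IndexError.
3. Inner `except IndexError` matches → `arr.append(41)` → arr = [22, 41].
4. `raise KeyError()` raises KeyError; propagates to outer try.
5. Outer `except KeyError` matches → `arr.append(74)` → arr = [22, 41, 74].
Result: [22, 41, 74]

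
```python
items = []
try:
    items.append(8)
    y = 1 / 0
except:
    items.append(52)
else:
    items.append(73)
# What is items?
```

Step-by-step execution trace:
1. try: `items.append(8)` → items = [8].
2. `y = 1 / 0` raises ZeroDivisionError.
3. bare `except` matches → `items.append(52)` → items = [8, 52].
4. `else` is skipped (an exception was raised).
Result: [8, 52]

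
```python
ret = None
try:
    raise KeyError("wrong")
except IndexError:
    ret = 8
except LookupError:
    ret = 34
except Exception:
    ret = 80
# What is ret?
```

Step-by-step execution trace:
1. `raise KeyError(...)` raises KeyError.
2. `except IndexError` does not match (KeyError is not a subclass of IndexError); skipped.
3. `except LookupError` matches (KeyError is a subclass of LookupError) → ret = 34.
4. `except Exception` is not reached.
Result: 34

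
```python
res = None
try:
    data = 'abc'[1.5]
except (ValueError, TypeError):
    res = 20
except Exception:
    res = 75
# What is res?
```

Step-by-step execution trace:
1. `data = 'abc'[1.5]` raises TypeError.
2. `except (ValueError, TypeError)` matches (TypeError is in the tuple) → res = 20.
3. `except Exception` is not reached.
Result: 20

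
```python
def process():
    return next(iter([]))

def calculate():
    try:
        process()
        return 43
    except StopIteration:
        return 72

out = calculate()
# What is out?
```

Step-by-step execution trace:
1. `calculate()` calls `process()`.
2. `process()` evaluates `next(iter([]))`, which raises StopIteration; it propagates to the caller.
3. `return 43` is not reached.
4. `except StopIteration` in calculate matches → returns 72.
5. out = 72.
Result: 72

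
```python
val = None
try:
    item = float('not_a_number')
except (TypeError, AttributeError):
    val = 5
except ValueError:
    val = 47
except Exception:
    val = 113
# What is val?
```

Step-by-step execution trace:
1. `item = float('not_a_number')` raises ValueError.
2. `except (TypeError, AttributeError)` does not match ValueError; skipped.
3. `except ValueError` matches (exact type match) → val = 47.
4. `except Exception` is not reached.
Result: 47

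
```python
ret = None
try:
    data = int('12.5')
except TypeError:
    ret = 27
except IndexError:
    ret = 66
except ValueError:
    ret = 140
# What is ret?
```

Step-by-step execution trace:
1. `data = int('12.5')` raises ValueError.
2. `except TypeError` does not match ValueError; skipped.
3. `except IndexError` does not match ValueError; skipped.
4. `except ValueError` matches → ret = 140.
Result: 140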